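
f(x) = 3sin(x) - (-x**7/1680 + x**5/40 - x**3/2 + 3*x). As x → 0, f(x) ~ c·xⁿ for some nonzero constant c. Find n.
9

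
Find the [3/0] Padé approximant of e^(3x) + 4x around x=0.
9*x**3/2 + 9*x**2/2 + 7*x + 1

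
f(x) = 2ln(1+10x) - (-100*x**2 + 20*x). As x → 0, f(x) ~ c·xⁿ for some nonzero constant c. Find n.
3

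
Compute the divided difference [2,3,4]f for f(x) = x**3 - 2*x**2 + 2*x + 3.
7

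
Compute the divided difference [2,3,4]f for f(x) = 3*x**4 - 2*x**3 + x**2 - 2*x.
148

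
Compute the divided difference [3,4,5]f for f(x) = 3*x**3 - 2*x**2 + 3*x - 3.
34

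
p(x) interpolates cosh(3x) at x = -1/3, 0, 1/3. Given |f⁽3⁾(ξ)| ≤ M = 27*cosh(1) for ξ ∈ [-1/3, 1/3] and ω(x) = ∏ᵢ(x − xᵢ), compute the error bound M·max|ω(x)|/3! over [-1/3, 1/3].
sqrt(3)*cosh(1)/27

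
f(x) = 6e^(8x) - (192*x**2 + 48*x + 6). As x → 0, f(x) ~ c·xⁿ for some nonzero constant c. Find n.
3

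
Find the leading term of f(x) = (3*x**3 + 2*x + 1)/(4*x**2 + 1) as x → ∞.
3*x/4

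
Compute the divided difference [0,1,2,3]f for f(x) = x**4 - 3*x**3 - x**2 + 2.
3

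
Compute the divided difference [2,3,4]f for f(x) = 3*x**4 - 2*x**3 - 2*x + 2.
147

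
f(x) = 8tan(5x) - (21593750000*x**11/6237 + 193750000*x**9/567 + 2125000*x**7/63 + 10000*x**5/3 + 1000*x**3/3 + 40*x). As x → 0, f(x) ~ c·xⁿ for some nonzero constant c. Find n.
13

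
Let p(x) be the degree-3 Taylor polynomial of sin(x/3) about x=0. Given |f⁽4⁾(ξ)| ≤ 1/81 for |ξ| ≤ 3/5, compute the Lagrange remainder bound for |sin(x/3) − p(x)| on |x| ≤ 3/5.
1/15000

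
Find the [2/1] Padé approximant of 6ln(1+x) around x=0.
x*(x + 6)/(2*x/3 + 1)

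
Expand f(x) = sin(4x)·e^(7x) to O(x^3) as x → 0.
4*x + 28*x**2 + O(x**3)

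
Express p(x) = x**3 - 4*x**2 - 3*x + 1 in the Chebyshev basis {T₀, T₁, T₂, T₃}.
-T₀ + (-9/4)T₁ + (-2)T₂ + (1/4)T₃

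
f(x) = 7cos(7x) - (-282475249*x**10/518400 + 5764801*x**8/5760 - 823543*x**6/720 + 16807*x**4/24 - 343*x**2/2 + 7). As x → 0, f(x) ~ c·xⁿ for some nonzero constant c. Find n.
12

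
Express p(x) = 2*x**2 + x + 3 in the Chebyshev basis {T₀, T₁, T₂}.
(4)T₀ + T₁ + T₂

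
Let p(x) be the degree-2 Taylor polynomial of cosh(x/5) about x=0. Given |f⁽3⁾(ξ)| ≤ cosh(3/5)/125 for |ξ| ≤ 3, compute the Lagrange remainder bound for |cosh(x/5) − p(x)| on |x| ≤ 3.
9*cosh(3/5)/250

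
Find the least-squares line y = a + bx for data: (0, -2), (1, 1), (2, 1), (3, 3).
a = -3/2, b = 3/2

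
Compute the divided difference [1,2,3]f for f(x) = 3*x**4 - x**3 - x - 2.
69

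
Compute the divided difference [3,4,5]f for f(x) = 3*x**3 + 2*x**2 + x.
38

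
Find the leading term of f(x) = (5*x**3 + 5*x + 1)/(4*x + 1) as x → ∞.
5*x**2/4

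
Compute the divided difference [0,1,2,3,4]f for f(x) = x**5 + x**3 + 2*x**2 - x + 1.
10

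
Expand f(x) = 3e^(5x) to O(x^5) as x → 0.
3 + 15*x + 75*x**2/2 + 125*x**3/2 + 625*x**4/8 + O(x**5)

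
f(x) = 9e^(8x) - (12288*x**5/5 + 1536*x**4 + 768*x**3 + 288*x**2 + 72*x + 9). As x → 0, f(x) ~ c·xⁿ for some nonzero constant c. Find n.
6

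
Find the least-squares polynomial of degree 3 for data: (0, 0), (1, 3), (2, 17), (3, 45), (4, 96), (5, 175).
-1/9 + (158/189)x + (104/63)x² + (28/27)x³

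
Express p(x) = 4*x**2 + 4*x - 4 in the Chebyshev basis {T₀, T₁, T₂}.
(-2)T₀ + (4)T₁ + (2)T₂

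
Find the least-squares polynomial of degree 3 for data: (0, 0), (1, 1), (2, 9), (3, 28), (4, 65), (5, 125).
-1/18 + (1/756)x + (41/126)x² + (101/108)x³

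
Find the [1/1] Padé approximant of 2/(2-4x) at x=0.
1/(1 - 2*x)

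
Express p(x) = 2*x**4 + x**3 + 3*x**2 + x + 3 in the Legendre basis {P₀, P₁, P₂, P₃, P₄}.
(22/5)P₀ + (8/5)P₁ + (22/7)P₂ + (2/5)P₃ + (16/35)P₄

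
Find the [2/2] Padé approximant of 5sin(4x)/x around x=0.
(20 - 112*x**2/3)/(4*x**2/5 + 1)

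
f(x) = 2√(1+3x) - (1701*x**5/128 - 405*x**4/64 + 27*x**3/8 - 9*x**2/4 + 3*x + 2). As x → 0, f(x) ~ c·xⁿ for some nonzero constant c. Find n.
6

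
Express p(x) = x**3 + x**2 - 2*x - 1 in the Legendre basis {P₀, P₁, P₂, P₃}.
(-2/3)P₀ + (-7/5)P₁ + (2/3)P₂ + (2/5)P₃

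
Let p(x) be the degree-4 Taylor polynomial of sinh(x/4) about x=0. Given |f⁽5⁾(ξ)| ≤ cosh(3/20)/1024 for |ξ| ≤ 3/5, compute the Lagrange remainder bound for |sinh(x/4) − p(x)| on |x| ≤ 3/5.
81*cosh(3/20)/128000000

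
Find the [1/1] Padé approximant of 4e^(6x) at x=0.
(12*x + 4)/(1 - 3*x)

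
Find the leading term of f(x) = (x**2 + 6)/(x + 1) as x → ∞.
x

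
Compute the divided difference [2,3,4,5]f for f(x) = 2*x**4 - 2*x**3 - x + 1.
26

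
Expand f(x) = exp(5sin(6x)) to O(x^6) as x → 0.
1 + 30*x + 450*x**2 + 4320*x**3 + 28350*x**4 + 121824*x**5 + O(x**6)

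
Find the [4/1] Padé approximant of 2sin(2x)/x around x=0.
8*x**4/15 - 8*x**2/3 + 4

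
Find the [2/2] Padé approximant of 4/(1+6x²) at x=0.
4/(6*x**2 + 1)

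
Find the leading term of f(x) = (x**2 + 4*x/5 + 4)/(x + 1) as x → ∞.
x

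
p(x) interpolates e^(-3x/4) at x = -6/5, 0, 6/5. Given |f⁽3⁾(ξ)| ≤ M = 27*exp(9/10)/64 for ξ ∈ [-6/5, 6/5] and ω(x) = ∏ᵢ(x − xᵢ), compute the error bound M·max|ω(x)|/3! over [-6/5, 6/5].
27*sqrt(3)*exp(9/10)/1000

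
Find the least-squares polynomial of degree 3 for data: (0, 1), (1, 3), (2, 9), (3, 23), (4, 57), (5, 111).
67/63 + (424/189)x + (-89/63)x² + (29/27)x³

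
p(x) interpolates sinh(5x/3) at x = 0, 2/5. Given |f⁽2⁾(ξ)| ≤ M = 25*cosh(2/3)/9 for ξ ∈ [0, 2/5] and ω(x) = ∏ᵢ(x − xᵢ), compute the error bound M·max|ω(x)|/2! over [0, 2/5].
cosh(2/3)/18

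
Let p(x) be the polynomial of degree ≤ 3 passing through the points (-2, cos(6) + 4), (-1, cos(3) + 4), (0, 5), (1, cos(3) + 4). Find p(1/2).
cos(6)/16 + 79/16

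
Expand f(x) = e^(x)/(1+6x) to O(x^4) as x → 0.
1 - 5*x + 61*x**2/2 - 1097*x**3/6 + O(x**4)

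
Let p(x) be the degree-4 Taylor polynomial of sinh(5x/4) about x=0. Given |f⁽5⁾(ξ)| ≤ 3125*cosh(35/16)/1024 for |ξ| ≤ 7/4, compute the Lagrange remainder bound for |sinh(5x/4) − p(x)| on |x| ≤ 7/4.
10504375*cosh(35/16)/25165824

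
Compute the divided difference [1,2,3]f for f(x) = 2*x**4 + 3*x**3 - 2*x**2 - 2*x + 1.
66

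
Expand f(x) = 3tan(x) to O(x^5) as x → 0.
3*x + x**3 + O(x**5)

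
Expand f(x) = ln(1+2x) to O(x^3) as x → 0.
2*x - 2*x**2 + O(x**3)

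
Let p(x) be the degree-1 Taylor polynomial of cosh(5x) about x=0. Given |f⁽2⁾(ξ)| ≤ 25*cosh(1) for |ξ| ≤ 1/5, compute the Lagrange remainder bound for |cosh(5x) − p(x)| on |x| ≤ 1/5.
cosh(1)/2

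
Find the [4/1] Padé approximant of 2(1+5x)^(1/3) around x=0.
(1250*x**4/243 - 400*x**3/81 + 20*x**2/3 + 32*x/3 + 2)/(11*x/3 + 1)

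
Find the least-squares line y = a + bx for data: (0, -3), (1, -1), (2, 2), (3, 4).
a = -31/10, b = 12/5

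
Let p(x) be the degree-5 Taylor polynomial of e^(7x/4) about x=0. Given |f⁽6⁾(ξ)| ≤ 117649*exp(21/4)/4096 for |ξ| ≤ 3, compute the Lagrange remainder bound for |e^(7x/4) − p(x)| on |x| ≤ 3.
9529569*exp(21/4)/327680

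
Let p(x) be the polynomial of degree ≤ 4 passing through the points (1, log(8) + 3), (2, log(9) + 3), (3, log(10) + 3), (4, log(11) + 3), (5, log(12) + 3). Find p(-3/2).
log(309485009821345068724781056000000000000000000000000000000000000000000000000000000000000000000000000000000*11**(11/32)*2**(81/128)*3**(123/128)*5**(13/64)/789157260429759242097992683682682139961107682185177269112730498723873946354418953378950901345590804885499) + 3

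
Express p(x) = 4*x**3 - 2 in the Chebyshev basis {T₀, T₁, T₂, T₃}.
(-2)T₀ + (3)T₁ + T₃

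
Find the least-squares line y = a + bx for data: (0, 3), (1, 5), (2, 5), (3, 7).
a = 16/5, b = 6/5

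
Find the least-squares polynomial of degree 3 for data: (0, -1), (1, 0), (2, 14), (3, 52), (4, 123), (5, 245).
-76/63 + (-29/378)x + (-7/36)x² + (217/108)x³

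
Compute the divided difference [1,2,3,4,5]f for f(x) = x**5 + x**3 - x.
15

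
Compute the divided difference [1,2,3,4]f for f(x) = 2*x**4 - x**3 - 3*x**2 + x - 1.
19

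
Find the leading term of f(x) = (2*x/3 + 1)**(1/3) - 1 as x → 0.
2*x/9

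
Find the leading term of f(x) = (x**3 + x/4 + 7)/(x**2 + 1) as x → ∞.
x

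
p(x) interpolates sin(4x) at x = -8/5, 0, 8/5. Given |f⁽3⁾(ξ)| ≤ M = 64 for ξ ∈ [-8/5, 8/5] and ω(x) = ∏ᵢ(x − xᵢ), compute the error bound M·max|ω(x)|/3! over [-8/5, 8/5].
32768*sqrt(3)/3375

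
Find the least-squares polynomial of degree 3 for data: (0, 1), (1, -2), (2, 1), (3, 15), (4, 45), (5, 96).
1 + (-13/3)x + (1/2)x² + (5/6)x³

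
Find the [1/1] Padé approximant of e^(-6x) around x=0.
(1 - 3*x)/(3*x + 1)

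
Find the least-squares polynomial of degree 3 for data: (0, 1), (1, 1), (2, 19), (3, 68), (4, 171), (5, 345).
50/63 + (-209/378)x + (-100/63)x² + (167/54)x³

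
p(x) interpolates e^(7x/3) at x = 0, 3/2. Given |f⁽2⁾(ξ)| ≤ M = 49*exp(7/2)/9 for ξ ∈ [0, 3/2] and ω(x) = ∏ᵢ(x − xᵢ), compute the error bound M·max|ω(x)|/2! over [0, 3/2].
49*exp(7/2)/32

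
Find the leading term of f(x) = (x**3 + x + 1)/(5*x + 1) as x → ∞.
x**2/5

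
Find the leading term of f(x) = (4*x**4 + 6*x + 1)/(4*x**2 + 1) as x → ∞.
x**2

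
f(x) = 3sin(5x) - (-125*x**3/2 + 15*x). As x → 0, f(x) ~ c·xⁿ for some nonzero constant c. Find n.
5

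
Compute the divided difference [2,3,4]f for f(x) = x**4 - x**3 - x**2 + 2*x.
45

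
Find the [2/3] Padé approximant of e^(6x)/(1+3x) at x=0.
(18*x**2/5 + 3*x + 1)/(36*x**3/5 - 27*x**2/5 + 1)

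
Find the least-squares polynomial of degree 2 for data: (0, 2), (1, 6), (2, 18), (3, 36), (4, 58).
8/5 + (11/5)x + (3)x²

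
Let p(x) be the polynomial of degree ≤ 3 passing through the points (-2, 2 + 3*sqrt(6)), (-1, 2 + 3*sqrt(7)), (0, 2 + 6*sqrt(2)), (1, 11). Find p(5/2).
-567*sqrt(2)/8 - 105*sqrt(6)/16 + 977/16 + 405*sqrt(7)/16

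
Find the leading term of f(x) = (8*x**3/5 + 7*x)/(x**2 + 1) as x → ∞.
8*x/5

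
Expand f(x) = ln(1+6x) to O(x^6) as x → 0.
6*x - 18*x**2 + 72*x**3 - 324*x**4 + 7776*x**5/5 + O(x**6)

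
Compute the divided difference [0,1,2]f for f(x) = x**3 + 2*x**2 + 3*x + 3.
5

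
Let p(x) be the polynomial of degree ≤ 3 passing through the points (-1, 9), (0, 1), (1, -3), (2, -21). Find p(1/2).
-3/8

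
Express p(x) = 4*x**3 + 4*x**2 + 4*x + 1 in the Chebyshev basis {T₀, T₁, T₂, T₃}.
(3)T₀ + (7)T₁ + (2)T₂ + T₃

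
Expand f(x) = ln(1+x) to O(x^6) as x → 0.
x - x**2/2 + x**3/3 - x**4/4 + x**5/5 + O(x**6)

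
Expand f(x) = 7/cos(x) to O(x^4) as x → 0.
7 + 7*x**2/2 + O(x**4)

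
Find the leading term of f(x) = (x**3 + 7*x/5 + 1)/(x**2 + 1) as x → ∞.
x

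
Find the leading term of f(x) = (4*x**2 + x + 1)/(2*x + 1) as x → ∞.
2*x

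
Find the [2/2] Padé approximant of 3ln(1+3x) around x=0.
9*x*(3*x + 2)/(2*(3*x**2/2 + 3*x + 1))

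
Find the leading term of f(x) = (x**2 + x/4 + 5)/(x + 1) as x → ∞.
x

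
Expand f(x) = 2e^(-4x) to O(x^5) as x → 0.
2 - 8*x + 16*x**2 - 64*x**3/3 + 64*x**4/3 + O(x**5)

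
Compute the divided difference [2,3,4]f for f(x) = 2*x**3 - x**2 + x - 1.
17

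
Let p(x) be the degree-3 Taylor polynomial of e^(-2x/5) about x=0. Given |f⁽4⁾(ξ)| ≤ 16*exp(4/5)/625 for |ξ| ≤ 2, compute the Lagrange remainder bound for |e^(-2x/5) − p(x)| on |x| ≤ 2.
32*exp(4/5)/1875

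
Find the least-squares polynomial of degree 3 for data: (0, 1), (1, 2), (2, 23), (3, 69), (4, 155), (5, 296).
38/63 + (-467/378)x + (235/126)x² + (55/27)x³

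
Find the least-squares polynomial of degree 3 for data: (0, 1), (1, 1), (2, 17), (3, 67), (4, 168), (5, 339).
41/42 + (-491/252)x + (-20/21)x² + (107/36)x³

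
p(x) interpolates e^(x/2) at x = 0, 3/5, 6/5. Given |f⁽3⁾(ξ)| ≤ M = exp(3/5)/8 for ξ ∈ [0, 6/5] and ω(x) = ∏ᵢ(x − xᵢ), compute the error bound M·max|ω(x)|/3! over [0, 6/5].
sqrt(3)*exp(3/5)/1000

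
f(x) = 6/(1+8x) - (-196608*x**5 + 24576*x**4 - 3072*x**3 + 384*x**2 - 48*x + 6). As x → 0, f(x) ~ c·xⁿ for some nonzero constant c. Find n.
6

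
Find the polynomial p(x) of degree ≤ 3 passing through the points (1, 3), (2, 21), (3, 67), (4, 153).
2*x**3 + 2*x**2 - 2*x + 1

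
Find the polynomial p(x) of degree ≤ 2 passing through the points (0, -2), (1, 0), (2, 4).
x**2 + x - 2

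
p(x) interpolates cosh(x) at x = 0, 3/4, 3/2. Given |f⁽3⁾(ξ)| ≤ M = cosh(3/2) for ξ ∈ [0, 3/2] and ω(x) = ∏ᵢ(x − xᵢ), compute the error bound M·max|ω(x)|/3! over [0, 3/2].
sqrt(3)*cosh(3/2)/64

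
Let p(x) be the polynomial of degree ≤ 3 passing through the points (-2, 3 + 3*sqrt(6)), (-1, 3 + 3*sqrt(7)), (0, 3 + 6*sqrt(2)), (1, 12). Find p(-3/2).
-15*sqrt(2)/8 + 15*sqrt(6)/16 + 57/16 + 45*sqrt(7)/16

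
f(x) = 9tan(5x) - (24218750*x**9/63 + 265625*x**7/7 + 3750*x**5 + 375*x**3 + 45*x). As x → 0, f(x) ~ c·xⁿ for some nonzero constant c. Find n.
11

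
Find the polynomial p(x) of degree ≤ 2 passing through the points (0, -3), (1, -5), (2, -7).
-2*x - 3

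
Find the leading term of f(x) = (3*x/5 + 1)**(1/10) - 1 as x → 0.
3*x/50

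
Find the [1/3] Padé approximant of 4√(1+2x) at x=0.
(7*x + 4)/(x**3/8 - x**2/4 + 3*x/4 + 1)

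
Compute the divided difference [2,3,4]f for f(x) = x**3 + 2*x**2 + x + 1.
11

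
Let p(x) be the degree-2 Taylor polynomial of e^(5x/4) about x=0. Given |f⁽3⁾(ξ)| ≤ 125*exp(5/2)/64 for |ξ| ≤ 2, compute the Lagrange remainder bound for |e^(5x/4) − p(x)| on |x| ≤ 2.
125*exp(5/2)/48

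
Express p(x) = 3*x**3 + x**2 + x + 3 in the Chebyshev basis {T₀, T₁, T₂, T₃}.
(7/2)T₀ + (13/4)T₁ + (1/2)T₂ + (3/4)T₃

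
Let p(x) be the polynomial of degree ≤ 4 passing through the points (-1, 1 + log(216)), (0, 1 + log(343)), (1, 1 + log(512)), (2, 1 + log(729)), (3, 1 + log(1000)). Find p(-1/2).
1 + log(3087*2**(25/32)*3**(17/128)*5**(113/128)*7**(9/32)/160)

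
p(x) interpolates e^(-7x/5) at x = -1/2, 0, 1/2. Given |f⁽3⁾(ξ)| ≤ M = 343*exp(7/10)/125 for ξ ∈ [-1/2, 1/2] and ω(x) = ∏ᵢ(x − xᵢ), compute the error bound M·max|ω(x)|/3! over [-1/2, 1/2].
343*sqrt(3)*exp(7/10)/27000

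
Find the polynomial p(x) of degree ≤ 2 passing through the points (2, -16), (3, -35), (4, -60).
-3*x**2 - 4*x + 4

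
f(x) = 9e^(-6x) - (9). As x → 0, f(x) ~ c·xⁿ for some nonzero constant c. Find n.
1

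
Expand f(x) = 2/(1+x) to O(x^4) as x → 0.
2 - 2*x + 2*x**2 - 2*x**3 + O(x**4)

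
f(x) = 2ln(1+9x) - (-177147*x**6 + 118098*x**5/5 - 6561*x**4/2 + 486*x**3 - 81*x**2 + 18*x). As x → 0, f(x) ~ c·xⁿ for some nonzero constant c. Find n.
7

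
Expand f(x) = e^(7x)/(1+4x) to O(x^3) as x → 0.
1 + 3*x + 25*x**2/2 + O(x**3)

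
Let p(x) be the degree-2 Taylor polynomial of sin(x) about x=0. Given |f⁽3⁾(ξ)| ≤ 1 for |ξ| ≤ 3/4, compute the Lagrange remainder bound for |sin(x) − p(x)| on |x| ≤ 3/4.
9/128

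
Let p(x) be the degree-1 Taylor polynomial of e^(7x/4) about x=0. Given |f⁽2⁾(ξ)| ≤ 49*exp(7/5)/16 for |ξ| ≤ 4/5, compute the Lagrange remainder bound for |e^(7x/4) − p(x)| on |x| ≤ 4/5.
49*exp(7/5)/50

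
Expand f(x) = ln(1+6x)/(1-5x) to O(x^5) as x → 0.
6*x + 12*x**2 + 132*x**3 + 336*x**4 + O(x**5)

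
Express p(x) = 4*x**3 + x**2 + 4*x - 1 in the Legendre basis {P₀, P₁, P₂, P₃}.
(-2/3)P₀ + (32/5)P₁ + (2/3)P₂ + (8/5)P₃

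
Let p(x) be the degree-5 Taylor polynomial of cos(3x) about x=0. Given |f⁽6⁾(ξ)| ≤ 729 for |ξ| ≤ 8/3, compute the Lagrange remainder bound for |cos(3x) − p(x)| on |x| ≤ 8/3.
16384/45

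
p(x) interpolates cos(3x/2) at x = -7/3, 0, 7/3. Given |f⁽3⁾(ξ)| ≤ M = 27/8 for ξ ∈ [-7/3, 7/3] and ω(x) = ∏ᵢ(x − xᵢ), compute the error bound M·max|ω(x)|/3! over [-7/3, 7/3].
343*sqrt(3)/216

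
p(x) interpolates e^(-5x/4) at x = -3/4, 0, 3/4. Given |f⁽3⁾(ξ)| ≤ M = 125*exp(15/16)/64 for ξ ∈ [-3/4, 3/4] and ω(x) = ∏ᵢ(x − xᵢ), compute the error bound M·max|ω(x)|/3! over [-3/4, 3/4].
125*sqrt(3)*exp(15/16)/4096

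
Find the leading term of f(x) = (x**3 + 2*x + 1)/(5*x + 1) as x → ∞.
x**2/5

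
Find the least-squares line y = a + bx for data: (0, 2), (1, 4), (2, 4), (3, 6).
a = 11/5, b = 6/5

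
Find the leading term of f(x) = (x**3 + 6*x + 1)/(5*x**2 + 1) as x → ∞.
x/5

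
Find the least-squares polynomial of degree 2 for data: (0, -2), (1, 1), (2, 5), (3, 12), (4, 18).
-74/35 + (177/70)x + (9/14)x²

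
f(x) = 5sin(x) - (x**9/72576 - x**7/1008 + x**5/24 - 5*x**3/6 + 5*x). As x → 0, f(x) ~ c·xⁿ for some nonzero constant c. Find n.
11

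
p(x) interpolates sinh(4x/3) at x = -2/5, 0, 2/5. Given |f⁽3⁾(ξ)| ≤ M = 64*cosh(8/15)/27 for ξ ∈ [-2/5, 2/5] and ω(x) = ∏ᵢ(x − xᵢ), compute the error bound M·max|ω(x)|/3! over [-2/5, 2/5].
512*sqrt(3)*cosh(8/15)/91125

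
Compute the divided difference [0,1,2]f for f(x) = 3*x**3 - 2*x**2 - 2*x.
7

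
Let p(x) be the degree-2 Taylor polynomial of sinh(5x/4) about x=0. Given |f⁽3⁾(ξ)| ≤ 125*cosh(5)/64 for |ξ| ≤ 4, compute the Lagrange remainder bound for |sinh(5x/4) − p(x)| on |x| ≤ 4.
125*cosh(5)/6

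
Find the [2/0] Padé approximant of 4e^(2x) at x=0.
8*x**2 + 8*x + 4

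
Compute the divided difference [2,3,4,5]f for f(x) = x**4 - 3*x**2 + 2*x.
14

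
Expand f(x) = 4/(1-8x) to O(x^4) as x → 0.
4 + 32*x + 256*x**2 + 2048*x**3 + O(x**4)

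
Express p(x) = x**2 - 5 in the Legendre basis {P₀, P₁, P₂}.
(-14/3)P₀ + (2/3)P₂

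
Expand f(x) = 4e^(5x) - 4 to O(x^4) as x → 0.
20*x + 50*x**2 + 250*x**3/3 + O(x**4)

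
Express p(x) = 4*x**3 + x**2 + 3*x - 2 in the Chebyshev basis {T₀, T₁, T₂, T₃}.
(-3/2)T₀ + (6)T₁ + (1/2)T₂ + T₃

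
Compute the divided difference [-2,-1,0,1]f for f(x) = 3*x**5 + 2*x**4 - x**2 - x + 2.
11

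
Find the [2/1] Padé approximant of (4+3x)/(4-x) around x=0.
(3*x/4 + 1)/(1 - x/4)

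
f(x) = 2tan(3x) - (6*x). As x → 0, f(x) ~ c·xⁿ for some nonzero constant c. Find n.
3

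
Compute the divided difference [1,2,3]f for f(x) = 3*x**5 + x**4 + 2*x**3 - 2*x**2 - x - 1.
305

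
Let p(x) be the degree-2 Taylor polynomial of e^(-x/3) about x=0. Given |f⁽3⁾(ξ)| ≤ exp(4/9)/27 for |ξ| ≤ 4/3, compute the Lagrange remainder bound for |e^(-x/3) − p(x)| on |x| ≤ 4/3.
32*exp(4/9)/2187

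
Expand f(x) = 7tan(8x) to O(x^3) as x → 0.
56*x + O(x**3)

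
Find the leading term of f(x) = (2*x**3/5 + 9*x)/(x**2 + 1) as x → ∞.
2*x/5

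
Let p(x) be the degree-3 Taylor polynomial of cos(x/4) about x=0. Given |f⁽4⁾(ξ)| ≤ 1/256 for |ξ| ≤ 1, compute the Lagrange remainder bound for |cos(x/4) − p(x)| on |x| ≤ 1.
1/6144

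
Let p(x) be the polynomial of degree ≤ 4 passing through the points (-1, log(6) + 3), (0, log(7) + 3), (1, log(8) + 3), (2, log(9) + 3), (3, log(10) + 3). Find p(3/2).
log(4*15**(123/128)*2**(3/32)*7**(27/32)/35) + 3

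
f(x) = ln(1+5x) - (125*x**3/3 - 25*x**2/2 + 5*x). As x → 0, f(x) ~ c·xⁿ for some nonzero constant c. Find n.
4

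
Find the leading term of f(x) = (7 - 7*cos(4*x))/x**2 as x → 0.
56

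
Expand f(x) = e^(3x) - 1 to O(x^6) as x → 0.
3*x + 9*x**2/2 + 9*x**3/2 + 27*x**4/8 + 81*x**5/40 + O(x**6)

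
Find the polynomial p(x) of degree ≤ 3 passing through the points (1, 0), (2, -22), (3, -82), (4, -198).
-3*x**3 - x**2 + 2*x + 2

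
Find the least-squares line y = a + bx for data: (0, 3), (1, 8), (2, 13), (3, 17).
a = 16/5, b = 47/10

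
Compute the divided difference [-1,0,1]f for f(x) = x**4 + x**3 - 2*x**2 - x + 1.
-1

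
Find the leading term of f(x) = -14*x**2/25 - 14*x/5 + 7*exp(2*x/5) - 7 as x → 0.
28*x**3/375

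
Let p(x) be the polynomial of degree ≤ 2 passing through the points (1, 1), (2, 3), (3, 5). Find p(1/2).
0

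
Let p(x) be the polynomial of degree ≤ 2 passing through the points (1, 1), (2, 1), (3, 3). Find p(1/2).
7/4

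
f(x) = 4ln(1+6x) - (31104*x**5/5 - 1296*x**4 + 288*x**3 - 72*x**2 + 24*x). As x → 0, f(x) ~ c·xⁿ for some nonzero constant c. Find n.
6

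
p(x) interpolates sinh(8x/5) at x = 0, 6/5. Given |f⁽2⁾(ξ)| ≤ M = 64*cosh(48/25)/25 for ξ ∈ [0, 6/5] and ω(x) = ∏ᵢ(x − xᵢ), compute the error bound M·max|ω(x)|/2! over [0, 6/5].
288*cosh(48/25)/625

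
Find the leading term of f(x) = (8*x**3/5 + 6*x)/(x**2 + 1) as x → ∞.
8*x/5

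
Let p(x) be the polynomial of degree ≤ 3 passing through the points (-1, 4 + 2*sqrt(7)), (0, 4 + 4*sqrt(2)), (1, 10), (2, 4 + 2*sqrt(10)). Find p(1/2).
-sqrt(10)/8 - sqrt(7)/8 + 9*sqrt(2)/4 + 59/8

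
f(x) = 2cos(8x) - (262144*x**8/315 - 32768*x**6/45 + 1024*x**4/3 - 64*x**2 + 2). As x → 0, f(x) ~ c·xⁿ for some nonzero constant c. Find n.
10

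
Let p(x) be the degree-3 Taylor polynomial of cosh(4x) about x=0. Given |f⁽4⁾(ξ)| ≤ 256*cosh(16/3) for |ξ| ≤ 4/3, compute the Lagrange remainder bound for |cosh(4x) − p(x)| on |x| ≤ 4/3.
8192*cosh(16/3)/243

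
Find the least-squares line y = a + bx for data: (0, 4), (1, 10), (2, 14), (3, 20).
a = 21/5, b = 26/5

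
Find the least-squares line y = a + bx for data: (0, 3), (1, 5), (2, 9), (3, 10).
a = 3, b = 5/2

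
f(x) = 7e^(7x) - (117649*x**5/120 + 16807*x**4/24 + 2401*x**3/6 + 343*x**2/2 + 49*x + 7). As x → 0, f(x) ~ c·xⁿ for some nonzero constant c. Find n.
6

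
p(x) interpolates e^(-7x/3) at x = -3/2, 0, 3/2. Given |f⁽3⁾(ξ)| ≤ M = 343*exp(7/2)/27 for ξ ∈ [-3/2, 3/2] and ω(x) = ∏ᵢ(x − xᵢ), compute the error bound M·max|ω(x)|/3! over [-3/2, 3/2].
343*sqrt(3)*exp(7/2)/216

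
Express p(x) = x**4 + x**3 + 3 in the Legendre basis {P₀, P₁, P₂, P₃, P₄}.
(16/5)P₀ + (3/5)P₁ + (4/7)P₂ + (2/5)P₃ + (8/35)P₄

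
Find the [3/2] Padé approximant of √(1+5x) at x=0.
(125*x**3/32 + 225*x**2/16 + 15*x/2 + 1)/(75*x**2/16 + 5*x + 1)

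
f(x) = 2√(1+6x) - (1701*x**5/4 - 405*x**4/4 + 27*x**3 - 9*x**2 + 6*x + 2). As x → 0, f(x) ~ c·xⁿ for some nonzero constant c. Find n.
6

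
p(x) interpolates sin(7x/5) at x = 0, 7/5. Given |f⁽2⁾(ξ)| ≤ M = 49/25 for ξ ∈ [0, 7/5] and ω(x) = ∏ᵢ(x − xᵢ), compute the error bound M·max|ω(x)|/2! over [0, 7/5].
2401/5000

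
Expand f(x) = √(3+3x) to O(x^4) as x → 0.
sqrt(3) + sqrt(3)*x/2 - sqrt(3)*x**2/8 + sqrt(3)*x**3/16 + O(x**4)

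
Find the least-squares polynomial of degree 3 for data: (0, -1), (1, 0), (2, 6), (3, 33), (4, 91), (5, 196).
-20/21 + (136/63)x + (-11/3)x² + (20/9)x³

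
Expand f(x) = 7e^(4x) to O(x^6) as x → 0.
7 + 28*x + 56*x**2 + 224*x**3/3 + 224*x**4/3 + 896*x**5/15 + O(x**6)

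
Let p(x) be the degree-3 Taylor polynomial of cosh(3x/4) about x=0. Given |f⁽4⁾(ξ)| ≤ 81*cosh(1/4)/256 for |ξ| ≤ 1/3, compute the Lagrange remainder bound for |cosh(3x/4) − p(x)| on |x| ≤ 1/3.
cosh(1/4)/6144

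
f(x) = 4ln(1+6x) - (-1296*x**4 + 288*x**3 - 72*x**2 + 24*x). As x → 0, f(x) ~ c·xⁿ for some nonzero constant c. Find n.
5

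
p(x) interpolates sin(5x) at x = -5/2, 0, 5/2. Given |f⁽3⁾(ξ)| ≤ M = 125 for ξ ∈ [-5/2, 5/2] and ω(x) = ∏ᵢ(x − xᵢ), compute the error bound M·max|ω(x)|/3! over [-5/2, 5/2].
15625*sqrt(3)/216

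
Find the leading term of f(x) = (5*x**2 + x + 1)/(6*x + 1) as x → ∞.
5*x/6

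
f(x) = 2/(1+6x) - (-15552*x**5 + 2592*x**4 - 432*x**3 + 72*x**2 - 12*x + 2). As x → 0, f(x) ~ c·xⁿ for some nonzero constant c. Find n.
6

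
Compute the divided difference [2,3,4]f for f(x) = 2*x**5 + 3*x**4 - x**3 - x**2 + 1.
725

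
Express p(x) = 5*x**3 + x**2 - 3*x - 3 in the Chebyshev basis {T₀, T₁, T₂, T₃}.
(-5/2)T₀ + (3/4)T₁ + (1/2)T₂ + (5/4)T₃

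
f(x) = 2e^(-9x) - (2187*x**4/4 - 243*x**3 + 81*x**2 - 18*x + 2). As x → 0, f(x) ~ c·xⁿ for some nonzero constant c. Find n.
5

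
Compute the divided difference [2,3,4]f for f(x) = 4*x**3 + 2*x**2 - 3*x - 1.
38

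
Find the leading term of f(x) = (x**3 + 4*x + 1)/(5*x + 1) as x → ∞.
x**2/5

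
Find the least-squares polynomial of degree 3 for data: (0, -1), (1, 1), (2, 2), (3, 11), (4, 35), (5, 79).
-6/7 + (76/21)x + (-47/14)x² + (7/6)x³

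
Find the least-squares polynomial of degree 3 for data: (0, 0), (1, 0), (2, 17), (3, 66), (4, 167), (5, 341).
-29/126 + (-13/108)x + (-523/252)x² + (85/27)x³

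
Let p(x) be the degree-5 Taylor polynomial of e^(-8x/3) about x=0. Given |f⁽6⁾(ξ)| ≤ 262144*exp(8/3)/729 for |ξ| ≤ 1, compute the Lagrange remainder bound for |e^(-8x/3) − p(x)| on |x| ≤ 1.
16384*exp(8/3)/32805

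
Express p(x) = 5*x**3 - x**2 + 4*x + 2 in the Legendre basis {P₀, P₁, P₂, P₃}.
(5/3)P₀ + (7)P₁ + (-2/3)P₂ + (2)P₃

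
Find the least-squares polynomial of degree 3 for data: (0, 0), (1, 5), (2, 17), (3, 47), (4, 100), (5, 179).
19/63 + (160/189)x + (239/126)x² + (55/54)x³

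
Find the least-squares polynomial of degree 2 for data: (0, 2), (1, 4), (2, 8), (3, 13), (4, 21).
72/35 + (69/70)x + (13/14)x²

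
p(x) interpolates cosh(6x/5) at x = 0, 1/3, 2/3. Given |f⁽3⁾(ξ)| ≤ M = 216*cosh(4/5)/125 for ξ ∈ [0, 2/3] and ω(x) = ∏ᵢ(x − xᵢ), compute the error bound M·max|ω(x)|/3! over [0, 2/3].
8*sqrt(3)*cosh(4/5)/3375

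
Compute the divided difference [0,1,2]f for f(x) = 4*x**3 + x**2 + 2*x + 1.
13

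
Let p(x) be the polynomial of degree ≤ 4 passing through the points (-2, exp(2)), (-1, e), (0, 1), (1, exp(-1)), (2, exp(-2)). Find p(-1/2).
(-20*e + 3 + 5*(-exp(2) + 18 + 12*e)*exp(2))*exp(-2)/128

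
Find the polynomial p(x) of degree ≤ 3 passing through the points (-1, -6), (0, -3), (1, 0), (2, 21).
3*x**3 - 3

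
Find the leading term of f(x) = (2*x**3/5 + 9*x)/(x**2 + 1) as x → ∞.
2*x/5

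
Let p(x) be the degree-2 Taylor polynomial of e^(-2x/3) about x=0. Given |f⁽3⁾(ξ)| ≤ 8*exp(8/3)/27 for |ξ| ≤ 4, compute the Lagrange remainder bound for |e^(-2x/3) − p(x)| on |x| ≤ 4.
256*exp(8/3)/81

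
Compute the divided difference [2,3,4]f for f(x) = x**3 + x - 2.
9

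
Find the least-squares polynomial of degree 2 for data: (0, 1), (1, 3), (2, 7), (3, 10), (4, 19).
44/35 + (41/70)x + (13/14)x²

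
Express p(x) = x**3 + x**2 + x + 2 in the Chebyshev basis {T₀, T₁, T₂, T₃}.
(5/2)T₀ + (7/4)T₁ + (1/2)T₂ + (1/4)T₃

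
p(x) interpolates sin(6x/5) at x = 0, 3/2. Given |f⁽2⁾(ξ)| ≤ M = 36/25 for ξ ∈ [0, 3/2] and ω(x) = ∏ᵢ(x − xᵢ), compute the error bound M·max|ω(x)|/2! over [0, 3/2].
81/200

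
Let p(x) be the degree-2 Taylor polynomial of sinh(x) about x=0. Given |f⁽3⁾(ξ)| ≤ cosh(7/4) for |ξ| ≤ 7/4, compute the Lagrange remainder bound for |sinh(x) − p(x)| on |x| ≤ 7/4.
343*cosh(7/4)/384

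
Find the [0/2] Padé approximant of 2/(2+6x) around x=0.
1/(3*x + 1)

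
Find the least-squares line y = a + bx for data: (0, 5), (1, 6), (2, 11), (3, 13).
a = 22/5, b = 29/10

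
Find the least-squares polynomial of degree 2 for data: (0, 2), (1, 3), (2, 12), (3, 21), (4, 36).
8/5 + (3/5)x + (2)x²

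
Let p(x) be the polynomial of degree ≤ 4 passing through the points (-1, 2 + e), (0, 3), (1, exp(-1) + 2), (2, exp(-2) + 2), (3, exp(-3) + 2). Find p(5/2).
(-70*exp(2) + 35 + 140*e + (284 - 5*e)*exp(3))*exp(-3)/128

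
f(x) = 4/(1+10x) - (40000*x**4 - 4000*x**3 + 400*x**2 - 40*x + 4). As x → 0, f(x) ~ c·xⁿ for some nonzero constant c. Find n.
5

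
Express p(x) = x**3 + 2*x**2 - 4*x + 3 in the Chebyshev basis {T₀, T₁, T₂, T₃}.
(4)T₀ + (-13/4)T₁ + T₂ + (1/4)T₃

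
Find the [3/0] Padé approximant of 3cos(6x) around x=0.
3 - 54*x**2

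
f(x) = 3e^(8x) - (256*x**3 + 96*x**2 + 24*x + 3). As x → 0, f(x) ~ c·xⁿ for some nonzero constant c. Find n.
4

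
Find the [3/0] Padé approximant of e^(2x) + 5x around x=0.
4*x**3/3 + 2*x**2 + 7*x + 1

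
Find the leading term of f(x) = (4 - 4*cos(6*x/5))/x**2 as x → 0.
72/25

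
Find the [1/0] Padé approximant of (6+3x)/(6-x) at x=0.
2*x/3 + 1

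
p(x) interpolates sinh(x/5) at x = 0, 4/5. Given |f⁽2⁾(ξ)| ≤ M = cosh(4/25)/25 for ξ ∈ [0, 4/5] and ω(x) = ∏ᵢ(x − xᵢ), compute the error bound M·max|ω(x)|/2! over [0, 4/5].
2*cosh(4/25)/625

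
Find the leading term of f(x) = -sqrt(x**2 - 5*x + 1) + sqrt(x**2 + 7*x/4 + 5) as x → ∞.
27/8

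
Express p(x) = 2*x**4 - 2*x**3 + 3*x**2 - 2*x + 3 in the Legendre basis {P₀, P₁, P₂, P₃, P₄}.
(22/5)P₀ + (-16/5)P₁ + (22/7)P₂ + (-4/5)P₃ + (16/35)P₄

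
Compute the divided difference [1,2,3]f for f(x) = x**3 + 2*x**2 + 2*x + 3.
8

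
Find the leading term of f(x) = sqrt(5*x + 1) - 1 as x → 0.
5*x/2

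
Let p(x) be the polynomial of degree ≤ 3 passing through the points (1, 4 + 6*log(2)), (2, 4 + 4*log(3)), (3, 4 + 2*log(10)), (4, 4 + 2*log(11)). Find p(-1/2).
log(10995116277760000000000000000*11**(5/8)*2**(1/4)*3**(3/4)*5**(7/8)/12846465423973394586004152411) + 4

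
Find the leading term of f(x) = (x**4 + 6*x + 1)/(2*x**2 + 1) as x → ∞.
x**2/2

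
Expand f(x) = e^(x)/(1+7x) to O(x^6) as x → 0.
1 - 6*x + 85*x**2/2 - 892*x**3/3 + 16651*x**4/8 - 874177*x**5/60 + O(x**6)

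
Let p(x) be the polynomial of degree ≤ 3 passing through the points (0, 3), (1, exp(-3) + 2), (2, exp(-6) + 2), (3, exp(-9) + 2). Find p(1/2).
(-5*exp(3) + 1 + 15*exp(6) + 37*exp(9))*exp(-9)/16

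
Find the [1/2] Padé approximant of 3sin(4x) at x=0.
12*x/(8*x**2/3 + 1)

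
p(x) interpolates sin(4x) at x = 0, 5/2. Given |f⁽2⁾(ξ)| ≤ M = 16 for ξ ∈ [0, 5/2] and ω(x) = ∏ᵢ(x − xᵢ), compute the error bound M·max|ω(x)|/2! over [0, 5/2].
25/2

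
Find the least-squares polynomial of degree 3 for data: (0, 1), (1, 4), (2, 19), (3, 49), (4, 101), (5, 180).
19/21 + (-2/9)x + (58/21)x² + (8/9)x³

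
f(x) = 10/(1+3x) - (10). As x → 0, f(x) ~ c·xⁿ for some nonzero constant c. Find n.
1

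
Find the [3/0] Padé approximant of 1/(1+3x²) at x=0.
1 - 3*x**2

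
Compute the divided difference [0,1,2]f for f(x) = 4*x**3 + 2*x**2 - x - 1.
14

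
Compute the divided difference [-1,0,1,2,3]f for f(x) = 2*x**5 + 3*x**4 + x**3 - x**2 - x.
13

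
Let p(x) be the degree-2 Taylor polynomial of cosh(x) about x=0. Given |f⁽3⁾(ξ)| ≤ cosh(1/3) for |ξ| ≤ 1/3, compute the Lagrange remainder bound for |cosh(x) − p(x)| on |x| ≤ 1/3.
cosh(1/3)/162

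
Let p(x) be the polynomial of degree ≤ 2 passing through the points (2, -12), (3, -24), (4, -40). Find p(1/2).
-3/2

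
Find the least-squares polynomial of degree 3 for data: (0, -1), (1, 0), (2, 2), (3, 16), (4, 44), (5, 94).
-5/6 + (167/252)x + (-31/21)x² + (37/36)x³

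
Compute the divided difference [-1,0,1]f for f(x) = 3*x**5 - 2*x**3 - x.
0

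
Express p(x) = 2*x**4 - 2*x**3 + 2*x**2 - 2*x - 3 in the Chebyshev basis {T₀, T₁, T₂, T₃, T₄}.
(-5/4)T₀ + (-7/2)T₁ + (2)T₂ + (-1/2)T₃ + (1/4)T₄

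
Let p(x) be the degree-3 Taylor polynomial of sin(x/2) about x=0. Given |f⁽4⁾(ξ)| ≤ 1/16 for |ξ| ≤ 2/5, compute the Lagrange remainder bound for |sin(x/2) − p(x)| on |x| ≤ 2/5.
1/15000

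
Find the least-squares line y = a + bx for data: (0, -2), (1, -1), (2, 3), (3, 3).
a = -21/10, b = 19/10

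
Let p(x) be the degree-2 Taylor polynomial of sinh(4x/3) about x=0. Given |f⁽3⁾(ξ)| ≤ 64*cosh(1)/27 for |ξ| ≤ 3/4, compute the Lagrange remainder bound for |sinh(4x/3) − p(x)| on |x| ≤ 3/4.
cosh(1)/6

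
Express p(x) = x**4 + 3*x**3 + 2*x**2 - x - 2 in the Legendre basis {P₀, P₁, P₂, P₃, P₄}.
(-17/15)P₀ + (4/5)P₁ + (40/21)P₂ + (6/5)P₃ + (8/35)P₄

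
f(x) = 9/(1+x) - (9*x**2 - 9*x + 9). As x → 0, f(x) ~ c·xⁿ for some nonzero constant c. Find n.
3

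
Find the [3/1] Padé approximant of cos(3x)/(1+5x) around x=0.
(27*x**3/40 - 765*x**2/164 + 27*x/820 + 1)/(4127*x/820 + 1)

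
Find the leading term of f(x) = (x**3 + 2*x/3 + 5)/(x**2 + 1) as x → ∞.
x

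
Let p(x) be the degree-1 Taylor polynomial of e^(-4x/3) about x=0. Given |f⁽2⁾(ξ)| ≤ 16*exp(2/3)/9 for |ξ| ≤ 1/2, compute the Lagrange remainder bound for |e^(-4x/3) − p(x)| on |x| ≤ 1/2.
2*exp(2/3)/9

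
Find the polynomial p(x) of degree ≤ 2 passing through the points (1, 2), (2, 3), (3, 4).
x + 1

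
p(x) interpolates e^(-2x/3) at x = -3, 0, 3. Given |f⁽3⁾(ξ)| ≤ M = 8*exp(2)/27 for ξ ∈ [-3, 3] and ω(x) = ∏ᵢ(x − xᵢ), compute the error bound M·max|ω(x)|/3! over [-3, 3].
8*sqrt(3)*exp(2)/27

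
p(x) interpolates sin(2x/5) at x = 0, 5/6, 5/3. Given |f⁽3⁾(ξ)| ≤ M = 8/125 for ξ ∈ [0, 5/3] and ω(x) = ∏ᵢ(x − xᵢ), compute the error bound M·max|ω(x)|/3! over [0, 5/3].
sqrt(3)/729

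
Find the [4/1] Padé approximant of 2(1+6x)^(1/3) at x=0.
(32*x**4/3 - 128*x**3/15 + 48*x**2/5 + 64*x/5 + 2)/(22*x/5 + 1)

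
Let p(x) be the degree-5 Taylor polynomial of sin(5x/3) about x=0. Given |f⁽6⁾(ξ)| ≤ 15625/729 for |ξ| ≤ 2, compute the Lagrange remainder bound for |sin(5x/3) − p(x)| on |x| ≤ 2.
12500/6561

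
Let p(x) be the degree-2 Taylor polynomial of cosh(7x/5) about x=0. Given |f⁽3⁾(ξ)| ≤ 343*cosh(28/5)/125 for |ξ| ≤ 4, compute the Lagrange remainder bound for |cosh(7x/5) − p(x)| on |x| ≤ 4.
10976*cosh(28/5)/375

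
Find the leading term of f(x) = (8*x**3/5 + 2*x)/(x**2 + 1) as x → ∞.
8*x/5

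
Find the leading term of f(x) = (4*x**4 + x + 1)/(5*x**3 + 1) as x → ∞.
4*x/5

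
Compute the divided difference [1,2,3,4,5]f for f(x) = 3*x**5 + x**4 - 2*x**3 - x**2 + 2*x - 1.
46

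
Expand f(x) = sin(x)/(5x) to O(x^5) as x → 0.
1/5 - x**2/30 + x**4/600 + O(x**5)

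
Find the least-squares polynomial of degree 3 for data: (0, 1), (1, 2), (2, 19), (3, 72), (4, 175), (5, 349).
64/63 + (-317/189)x + (-107/252)x² + (317/108)x³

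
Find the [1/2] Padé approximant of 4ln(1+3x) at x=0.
12*x/(-3*x**2/4 + 3*x/2 + 1)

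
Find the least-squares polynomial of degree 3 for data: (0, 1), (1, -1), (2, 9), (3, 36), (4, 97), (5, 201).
7/9 + (-314/189)x + (-151/126)x² + (103/54)x³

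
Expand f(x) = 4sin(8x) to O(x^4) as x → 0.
32*x - 1024*x**3/3 + O(x**4)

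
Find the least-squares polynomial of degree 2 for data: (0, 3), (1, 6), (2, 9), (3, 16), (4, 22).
106/35 + (68/35)x + (5/7)x²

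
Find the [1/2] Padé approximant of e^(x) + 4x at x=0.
(103*x/21 + 1)/(-x**2/42 - 2*x/21 + 1)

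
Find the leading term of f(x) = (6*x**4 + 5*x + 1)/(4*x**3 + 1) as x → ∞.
3*x/2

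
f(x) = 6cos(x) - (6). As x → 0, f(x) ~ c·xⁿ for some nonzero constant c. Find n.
2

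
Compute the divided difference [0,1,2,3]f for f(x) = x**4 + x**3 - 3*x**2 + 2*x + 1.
7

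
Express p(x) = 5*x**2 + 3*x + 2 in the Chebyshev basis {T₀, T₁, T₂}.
(9/2)T₀ + (3)T₁ + (5/2)T₂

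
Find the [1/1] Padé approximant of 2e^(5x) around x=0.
(5*x + 2)/(1 - 5*x/2)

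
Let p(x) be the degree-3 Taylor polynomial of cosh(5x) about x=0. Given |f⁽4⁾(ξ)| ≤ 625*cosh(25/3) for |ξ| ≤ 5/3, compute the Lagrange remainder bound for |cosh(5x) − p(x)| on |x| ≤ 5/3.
390625*cosh(25/3)/1944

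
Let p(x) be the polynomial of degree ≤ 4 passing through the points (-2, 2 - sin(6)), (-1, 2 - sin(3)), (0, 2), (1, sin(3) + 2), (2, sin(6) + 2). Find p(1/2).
-sin(6)/16 + 5*sin(3)/8 + 2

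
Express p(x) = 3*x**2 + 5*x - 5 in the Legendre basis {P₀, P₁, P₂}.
(-4)P₀ + (5)P₁ + (2)P₂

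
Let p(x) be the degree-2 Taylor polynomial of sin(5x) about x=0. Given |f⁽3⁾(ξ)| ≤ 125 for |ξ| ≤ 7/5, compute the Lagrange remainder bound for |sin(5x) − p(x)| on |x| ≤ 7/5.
343/6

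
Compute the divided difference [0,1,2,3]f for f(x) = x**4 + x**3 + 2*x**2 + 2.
7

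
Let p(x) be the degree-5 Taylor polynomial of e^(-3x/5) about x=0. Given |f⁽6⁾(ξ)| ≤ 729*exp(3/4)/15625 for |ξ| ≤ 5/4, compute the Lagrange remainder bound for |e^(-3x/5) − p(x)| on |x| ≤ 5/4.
81*exp(3/4)/327680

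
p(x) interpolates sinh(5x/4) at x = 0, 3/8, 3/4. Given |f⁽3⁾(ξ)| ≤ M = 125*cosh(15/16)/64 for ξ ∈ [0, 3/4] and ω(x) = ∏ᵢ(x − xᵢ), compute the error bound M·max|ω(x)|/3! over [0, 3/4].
125*sqrt(3)*cosh(15/16)/32768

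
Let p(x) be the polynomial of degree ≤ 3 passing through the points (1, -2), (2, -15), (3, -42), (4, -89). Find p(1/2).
9/8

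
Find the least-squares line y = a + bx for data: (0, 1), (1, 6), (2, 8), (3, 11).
a = 17/10, b = 16/5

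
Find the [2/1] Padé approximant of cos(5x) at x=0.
1 - 25*x**2/2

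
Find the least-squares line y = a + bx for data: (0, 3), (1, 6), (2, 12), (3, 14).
a = 29/10, b = 39/10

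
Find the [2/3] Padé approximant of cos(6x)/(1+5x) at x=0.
(1 - 15*x**2)/(15*x**3 + 3*x**2 + 5*x + 1)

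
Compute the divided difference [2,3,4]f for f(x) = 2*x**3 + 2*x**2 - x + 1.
20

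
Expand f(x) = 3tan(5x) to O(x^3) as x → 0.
15*x + O(x**3)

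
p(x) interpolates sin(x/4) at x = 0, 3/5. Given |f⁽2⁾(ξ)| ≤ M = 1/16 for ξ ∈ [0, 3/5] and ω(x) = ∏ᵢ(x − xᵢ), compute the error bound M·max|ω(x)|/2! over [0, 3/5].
9/3200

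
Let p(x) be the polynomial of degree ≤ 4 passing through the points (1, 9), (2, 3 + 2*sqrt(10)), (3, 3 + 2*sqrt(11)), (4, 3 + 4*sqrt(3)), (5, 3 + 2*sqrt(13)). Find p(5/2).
-5*sqrt(3)/8 + 3*sqrt(13)/64 + 177/64 + 15*sqrt(10)/16 + 45*sqrt(11)/32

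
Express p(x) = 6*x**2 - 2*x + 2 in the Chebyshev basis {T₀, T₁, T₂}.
(5)T₀ + (-2)T₁ + (3)T₂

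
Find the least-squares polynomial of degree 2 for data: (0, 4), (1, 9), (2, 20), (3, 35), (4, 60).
30/7 + (43/35)x + (22/7)x²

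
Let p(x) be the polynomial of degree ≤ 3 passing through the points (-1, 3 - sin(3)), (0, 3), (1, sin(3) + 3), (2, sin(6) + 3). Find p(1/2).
-sin(6)/16 + 5*sin(3)/8 + 3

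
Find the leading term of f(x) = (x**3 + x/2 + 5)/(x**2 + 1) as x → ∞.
x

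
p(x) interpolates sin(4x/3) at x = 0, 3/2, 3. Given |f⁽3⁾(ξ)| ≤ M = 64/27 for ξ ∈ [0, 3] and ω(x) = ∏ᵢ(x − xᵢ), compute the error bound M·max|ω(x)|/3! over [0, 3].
8*sqrt(3)/27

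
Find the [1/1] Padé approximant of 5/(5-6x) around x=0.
1/(1 - 6*x/5)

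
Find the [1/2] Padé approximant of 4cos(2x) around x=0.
4/(2*x**2 + 1)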